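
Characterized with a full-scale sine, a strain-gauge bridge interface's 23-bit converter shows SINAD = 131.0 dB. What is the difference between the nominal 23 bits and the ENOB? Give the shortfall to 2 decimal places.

1.53 bits

ENOB = (SINAD − 1.76)/6.02 = (131.0 − 1.76)/6.02 = 21.4684 bits.
23 − 21.4684 = 1.53 bits below nominal.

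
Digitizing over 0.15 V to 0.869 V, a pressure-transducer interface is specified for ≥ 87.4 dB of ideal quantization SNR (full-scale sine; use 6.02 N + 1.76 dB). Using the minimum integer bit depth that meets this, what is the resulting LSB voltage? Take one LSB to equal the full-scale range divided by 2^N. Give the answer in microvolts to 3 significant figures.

21.9 µV

Range = 0.869 − (0.15) = 0.719 V.
Solving 6.02 N ≥ 87.4 − 1.76: N ≥ 14.226. Round up → N = 15.
LSB = 0.719 V ÷ 2^15 = 0.719/32768 V = 21.9 µV.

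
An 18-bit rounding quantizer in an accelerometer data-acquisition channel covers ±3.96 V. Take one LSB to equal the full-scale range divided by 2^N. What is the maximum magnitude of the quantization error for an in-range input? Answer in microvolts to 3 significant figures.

15.1 µV

Full-scale range = 3.96 V − (-3.96 V) = 7.92 V.
LSB = 7.92 V ÷ 2^18 = 7.92/262144 V = 30.212 µV.
A rounding quantizer has |error| ≤ LSB/2 = 15.1 µV.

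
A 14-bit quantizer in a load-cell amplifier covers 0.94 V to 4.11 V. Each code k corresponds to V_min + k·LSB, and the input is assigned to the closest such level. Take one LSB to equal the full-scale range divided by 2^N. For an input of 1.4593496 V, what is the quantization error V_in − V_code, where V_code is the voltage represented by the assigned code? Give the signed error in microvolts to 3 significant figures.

Range = 4.11 − (0.94) = 3.17 V. LSB = 3.17 V / 2^14 ≈ 193.5 µV.
(1.4593496 − (0.94)) / LSB = 0.5193496 × 16384/3.17 = 2684.2347. Nearest integer: k = 2684.
V_code = 0.94 + (2684/16384) × 3.17 = 1.4593041992 V.
e = 1.4593496 − (1.4593041992) = +45.4 µV.

+45.4 µV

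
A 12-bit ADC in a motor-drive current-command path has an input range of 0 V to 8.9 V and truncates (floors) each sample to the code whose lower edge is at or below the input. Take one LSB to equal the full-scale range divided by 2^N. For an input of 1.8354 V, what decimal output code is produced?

V_FS = 8.9 V. LSB = 8.9 V / 2^12 ≈ 2.173 mV.
V_in − V_min = 1.8354 − (0) = 1.8354 V.
Divide by LSB: 1.8354 × 4096/8.9 = 844.6964.
Truncating gives code 844.

844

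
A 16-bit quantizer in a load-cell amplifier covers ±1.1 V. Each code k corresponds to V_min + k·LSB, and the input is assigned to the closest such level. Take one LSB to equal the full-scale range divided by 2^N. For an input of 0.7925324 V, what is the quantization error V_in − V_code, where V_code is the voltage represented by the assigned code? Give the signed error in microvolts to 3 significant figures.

−6.05 µV

Full-scale range = 1.1 V − (-1.1 V) = 2.2 V. LSB = 2.2 V / 2^16 ≈ 33.57 µV.
(0.7925324 − (-1.1)) / LSB = 1.8925324 × 65536/2.2 = 56376.8197. Nearest integer: k = 56377.
V_code = V_min + k × range/2^16 = -1.1 + 56377 × 2.2/65536 = 0.79253845215 V.
V_in − V_code = 0.7925324 − (0.79253845215) = −6.05 µV.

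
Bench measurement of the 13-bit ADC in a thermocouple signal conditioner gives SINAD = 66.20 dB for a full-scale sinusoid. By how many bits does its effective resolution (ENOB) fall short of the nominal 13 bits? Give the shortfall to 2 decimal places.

N_eff = (66.20 − 1.76)/6.02 = 10.7043 bits.
Shortfall = 13 − 10.7043 = 2.2957 bits.

2.30 bits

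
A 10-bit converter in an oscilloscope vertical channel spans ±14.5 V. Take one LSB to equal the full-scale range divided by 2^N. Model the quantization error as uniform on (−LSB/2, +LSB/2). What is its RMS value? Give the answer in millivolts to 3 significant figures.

Full-scale range = 14.5 V − (-14.5 V) = 29 V.
LSB = 29 V ÷ 2^10 = 29/1024 V = 28.320 mV.
RMS of a uniform error over width LSB is LSB/√12 = 8.18 mV.

8.18 mV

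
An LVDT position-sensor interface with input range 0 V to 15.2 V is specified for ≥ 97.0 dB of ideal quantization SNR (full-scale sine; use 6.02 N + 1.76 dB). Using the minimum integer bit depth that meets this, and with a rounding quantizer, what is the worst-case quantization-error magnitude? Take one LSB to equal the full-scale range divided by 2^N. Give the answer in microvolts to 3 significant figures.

V_FS = 15.2 V.
Solving 6.02 N ≥ 97.0 − 1.76: N ≥ 15.821. Round up → N = 16.
LSB = 15.2 V / 2^16 = 231.93 µV.
Max error for round-to-nearest is LSB/2 = 116 µV.

116 µV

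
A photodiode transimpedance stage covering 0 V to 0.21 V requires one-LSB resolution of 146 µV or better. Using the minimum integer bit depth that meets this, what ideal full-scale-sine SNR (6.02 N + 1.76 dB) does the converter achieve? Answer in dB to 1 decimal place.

68.0 dB

Full-scale range = 0.21 V.
Required number of levels: 0.21/146 µV = 1438.4; smallest N with 2^N ≥ that is 11.
6.02(11) + 1.76 = 67.98 dB.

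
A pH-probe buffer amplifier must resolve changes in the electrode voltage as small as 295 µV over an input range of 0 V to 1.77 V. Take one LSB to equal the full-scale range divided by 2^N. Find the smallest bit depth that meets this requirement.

V_FS = 1.77 V.
Required number of levels: 1.77/295 µV = 6000.0; smallest N with 2^N ≥ that is 13.

13 bits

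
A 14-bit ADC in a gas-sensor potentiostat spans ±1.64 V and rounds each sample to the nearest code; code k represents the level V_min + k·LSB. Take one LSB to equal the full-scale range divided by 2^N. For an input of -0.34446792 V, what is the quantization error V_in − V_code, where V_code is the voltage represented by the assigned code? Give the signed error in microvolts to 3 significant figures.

+68.2 µV

Full-scale range = 1.64 V − (-1.64 V) = 3.28 V. LSB = 3.28 V / 2^14 ≈ 200.2 µV.
(V_in − V_min)/LSB = (-0.34446792 − (-1.64)) × 16384/3.28 = 6471.3407 → nearest code k = 6471.
V_code = V_min + k × range/2^14 = -1.64 + 6471 × 3.28/16384 = -0.34453613281 V.
Error = V_in − V_code = -0.34446792 − (-0.34453613281) = +68.2 µV.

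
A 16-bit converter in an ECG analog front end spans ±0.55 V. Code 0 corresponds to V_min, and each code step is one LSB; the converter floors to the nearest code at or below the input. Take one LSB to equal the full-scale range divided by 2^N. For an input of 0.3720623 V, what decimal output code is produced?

54934

Span: 0.55 V − (-0.55 V) = 1.1 V. LSB = 1.1 V / 2^16 ≈ 16.78 µV.
(V_in − V_min) × 2^16/range = (0.3720623 − (-0.55)) × 65536/1.1 = 54934.795.
Floor → code = 54934.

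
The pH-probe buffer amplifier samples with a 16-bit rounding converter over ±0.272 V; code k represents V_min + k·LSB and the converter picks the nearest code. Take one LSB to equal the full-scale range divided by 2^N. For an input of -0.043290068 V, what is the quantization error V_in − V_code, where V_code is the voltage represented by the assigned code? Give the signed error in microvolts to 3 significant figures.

−1.49 µV

The full-scale span is 0.272 − (-0.272) = 0.544 V. LSB = 0.544 V / 2^16 ≈ 8.301 µV.
(-0.043290068 − (-0.272)) / LSB = 0.228709932 × 65536/0.544 = 27552.8200. Nearest integer: k = 27553.
V_code = -0.272 + (27553/65536) × 0.544 = -0.043288574219 V.
e = -0.043290068 − (-0.043288574219) = −1.49 µV.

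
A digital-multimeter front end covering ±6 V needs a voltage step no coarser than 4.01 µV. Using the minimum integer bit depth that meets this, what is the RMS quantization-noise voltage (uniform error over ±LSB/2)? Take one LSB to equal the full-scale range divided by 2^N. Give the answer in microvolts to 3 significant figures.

Span: 6 V − (-6 V) = 12 V.
Need 2^N ≥ 12 V / 4.01 µV = 2.993e6 → N_min = 22.
LSB = 12 V ÷ 2^22 = 12/4194304 V = 2.8610 µV.
σ_q = LSB/√12 = 2.8610 µV/3.4641 = 0.826 µV.

0.826 µV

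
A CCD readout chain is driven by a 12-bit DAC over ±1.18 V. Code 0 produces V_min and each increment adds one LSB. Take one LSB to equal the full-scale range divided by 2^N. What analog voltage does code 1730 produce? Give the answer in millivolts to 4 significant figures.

-183.2 mV

The full-scale span is 1.18 − (-1.18) = 2.36 V. LSB = 2.36 V / 2^12.
V_out = -1.18 + 1730 × (2.36/4096) V
      = -1.18 + 0.996777 = -0.183223 V.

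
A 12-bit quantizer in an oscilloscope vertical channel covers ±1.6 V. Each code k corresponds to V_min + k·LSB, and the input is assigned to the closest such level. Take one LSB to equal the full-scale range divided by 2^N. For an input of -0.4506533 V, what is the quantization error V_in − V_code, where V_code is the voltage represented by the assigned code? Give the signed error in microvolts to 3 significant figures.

+128 µV

The full-scale span is 1.6 − (-1.6) = 3.2 V. LSB = 3.2 V / 2^12 ≈ 0.7813 mV.
(-0.4506533 − (-1.6)) / LSB = 1.1493467 × 4096/3.2 = 1471.1638. Nearest integer: k = 1471.
V_code = V_min + k × range/2^12 = -1.6 + 1471 × 3.2/4096 = -0.4507812500 V.
Error = V_in − V_code = -0.4506533 − (-0.4507812500) = +128 µV.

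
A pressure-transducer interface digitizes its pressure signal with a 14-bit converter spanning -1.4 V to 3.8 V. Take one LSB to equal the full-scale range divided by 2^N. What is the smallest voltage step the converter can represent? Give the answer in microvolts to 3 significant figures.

Span: 3.8 V − (-1.4 V) = 5.2 V.
There are 2^14 = 16384 steps.
LSB = 5.2 V ÷ 2^14 = 5.2/16384 V = 317 µV.

317 µV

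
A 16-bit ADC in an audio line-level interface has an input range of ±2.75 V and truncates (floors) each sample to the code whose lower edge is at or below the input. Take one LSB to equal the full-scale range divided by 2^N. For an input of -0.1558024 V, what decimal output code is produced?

30911

The full-scale span is 2.75 − (-2.75) = 5.5 V. LSB = 5.5 V / 2^16 ≈ 83.92 µV.
code = ⌊(V_in − V_min)/LSB⌋ = ⌊(V_in − V_min) × 2^16 / range⌋
     = ⌊(-0.1558024 − (-2.75)) × 65536 / 5.5⌋ = ⌊2.5941976 × 65536/5.5⌋
     = ⌊30911.515⌋ = 30911.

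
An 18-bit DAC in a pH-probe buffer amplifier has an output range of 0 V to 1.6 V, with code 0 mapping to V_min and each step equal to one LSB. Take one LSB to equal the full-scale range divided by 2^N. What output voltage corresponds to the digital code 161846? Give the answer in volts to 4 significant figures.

Range is 1.6 V. LSB = 1.6 V / 2^18.
V_out = V_min + code × LSB = 0 V + 161846 × 1.6 V / 262144
      = 0 + 0.987830 = 0.987830 V.

0.9878 V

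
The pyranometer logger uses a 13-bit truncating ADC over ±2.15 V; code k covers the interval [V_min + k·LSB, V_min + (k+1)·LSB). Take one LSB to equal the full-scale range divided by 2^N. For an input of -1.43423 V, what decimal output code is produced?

1363

The full-scale span is 2.15 − (-2.15) = 4.3 V. LSB = 4.3 V / 2^13 ≈ 0.5249 mV.
(V_in − V_min) × 2^13/range = (-1.43423 − (-2.15)) × 8192/4.3 = 1363.625.
Floor → code = 1363.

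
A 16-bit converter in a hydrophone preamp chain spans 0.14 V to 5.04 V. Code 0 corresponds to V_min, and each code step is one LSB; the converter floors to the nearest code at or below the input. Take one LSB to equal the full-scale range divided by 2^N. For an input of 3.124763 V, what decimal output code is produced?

Full-scale range = 5.04 V − (0.14 V) = 4.9 V. LSB = 4.9 V / 2^16 ≈ 74.77 µV.
V_in − V_min = 3.124763 − (0.14) = 2.984763 V.
Divide by LSB: 2.984763 × 65536/4.9 = 39920.2914.
Truncating gives code 39920.

39920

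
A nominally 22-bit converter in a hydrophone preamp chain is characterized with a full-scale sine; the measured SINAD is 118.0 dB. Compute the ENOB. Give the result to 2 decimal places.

19.31 bits

Inverting SNR = 6.02 N + 1.76: N_eff = (118.0 − 1.76)/6.02 = 19.3090.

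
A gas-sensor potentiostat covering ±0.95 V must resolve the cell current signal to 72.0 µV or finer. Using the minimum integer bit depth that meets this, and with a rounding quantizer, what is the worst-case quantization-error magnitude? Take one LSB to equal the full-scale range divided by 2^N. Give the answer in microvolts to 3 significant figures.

29.0 µV

Full-scale range = 0.95 V − (-0.95 V) = 1.9 V.
Required number of levels: 1.9/72.0 µV = 26389; smallest N with 2^N ≥ that is 15.
Step size = 1.9/32768 V = 57.983 µV.
|e|_max = LSB/2 = 29.0 µV.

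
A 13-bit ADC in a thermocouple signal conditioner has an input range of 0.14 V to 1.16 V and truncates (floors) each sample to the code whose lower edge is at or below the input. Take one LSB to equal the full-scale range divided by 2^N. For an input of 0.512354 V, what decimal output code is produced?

2990

Full-scale range = 1.16 V − (0.14 V) = 1.02 V. LSB = 1.02 V / 2^13 ≈ 124.5 µV.
code = ⌊(V_in − V_min)/LSB⌋ = ⌊(V_in − V_min) × 2^13 / range⌋
     = ⌊(0.512354 − (0.14)) × 8192 / 1.02⌋ = ⌊0.372354 × 8192/1.02⌋
     = ⌊2990.514⌋ = 2990.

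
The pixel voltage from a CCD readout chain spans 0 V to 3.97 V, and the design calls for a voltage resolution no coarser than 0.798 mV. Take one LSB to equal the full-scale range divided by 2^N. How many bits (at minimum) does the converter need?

13 bits

Range is 3.97 V.
Required number of levels: 3.97/0.798 mV = 4974.9; smallest N with 2^N ≥ that is 13.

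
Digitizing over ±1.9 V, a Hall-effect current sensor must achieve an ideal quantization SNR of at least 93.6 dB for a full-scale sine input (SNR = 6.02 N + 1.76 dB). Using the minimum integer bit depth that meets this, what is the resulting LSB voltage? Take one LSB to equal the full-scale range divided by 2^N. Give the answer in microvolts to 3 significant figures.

58.0 µV

Range = 1.9 − (-1.9) = 3.8 V.
Solving 6.02 N ≥ 93.6 − 1.76: N ≥ 15.256. Round up → N = 16.
One LSB is 3.8 V / 65536 = 58.0 µV.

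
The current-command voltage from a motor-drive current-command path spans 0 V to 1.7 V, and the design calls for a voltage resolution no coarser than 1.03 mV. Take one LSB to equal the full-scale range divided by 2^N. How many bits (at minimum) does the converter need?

11 bits

Range is 1.7 V.
1.7 V / 1.03 mV = 1650. Since 2^10 = 1024 and 2^11 = 2048, N = 11.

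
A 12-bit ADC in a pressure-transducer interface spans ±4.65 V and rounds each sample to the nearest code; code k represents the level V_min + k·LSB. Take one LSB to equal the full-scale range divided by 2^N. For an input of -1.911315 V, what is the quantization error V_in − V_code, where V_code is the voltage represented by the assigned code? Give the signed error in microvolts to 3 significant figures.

Range = 4.65 − (-4.65) = 9.3 V. LSB = 9.3 V / 2^12 ≈ 2.271 mV.
(V_in − V_min)/LSB = (-1.911315 − (-4.65)) × 4096/9.3 = 1206.1993 → nearest code k = 1206.
V_code = -4.65 + (1206/4096) × 9.3 = -1.911767578 V.
V_in − V_code = -1.911315 − (-1.911767578) = +453 µV.

+453 µV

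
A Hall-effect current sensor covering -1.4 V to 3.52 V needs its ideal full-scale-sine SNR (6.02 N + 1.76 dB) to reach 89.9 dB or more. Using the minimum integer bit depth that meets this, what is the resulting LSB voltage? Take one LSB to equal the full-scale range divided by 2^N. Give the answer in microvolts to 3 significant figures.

150 µV

Range = 3.52 − (-1.4) = 4.92 V.
Solving 6.02 N ≥ 89.9 − 1.76: N ≥ 14.641. Round up → N = 15.
Step size = 4.92/32768 V = 150 µV.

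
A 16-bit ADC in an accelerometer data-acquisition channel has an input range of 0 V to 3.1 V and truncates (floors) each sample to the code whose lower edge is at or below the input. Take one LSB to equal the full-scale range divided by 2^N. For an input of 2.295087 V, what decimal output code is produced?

48519

V_FS = 3.1 V. LSB = 3.1 V / 2^16 ≈ 47.30 µV.
code = ⌊(V_in − V_min)/LSB⌋ = ⌊(V_in − V_min) × 2^16 / range⌋
     = ⌊(2.295087 − (0)) × 65536 / 3.1⌋ = ⌊2.295087 × 65536/3.1⌋
     = ⌊48519.620⌋ = 48519.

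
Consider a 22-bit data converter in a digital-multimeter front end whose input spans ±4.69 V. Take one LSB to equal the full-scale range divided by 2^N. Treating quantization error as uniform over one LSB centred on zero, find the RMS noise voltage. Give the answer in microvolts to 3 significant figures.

0.646 µV

Span: 4.69 V − (-4.69 V) = 9.38 V.
Step size = 9.38/4194304 V = 2.2364 µV.
For a uniform distribution on [−LSB/2, +LSB/2], V_rms = LSB/√12 = 2.2364 µV/3.4641 = 0.646 µV.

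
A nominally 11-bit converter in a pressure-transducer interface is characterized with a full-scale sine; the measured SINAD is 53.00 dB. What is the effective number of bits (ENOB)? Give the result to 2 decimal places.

8.51 bits

ENOB = (SINAD − 1.76) / 6.02 = (53.00 − 1.76) / 6.02 = 51.24 / 6.02 = 8.5116.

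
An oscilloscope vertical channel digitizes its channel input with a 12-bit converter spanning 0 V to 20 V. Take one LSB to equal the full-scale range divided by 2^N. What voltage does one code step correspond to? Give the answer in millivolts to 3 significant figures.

V_FS = 20 V.
There are 2^12 = 4096 steps.
LSB = 20 V ÷ 2^12 = 20/4096 V = 4.88 mV.

4.88 mV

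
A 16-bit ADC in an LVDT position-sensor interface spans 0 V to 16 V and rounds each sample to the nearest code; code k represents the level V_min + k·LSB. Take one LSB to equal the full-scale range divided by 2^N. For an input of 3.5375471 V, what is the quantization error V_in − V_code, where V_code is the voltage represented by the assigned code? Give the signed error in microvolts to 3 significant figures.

Span = 16 V. LSB = 16 V / 2^16 ≈ 244.1 µV.
(V_in − V_min)/LSB = (3.5375471 − (0)) × 65536/16 = 14489.7929 → nearest code k = 14490.
V_code = V_min + k × range/2^16 = 0 + 14490 × 16/65536 = 3.5375976563 V.
Error = V_in − V_code = 3.5375471 − (3.5375976563) = −50.6 µV.

−50.6 µV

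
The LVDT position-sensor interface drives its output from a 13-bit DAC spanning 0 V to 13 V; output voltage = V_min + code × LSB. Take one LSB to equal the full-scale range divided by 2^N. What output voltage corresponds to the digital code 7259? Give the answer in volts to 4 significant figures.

11.52 V

V_FS = 13 V. LSB = 13 V / 2^13.
V_out = V_min + code × LSB = 0 V + 7259 × 13 V / 8192
      = 0 + 11.5194 = 11.5194 V.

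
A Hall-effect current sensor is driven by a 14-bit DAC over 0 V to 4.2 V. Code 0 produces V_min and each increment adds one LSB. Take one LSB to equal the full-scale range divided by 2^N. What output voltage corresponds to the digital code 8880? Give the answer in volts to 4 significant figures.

Span = 4.2 V. LSB = 4.2 V / 2^14.
Output = V_min + (8880/16384) × range = 0 + 0.541992 × 4.2 V
      = 0 V + 2.27637 V = 2.27637 V.

2.276 V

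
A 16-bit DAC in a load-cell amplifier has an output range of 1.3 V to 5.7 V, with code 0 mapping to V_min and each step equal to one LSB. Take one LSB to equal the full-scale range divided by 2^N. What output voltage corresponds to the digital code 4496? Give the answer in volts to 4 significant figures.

1.602 V

Range = 5.7 − (1.3) = 4.4 V. LSB = 4.4 V / 2^16.
V_out = V_min + code × LSB = 1.3 V + 4496 × 4.4 V / 65536
      = 1.3 + 0.301855 = 1.60186 V.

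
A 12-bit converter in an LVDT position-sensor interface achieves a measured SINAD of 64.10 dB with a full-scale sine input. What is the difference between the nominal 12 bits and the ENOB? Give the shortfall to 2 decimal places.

ENOB = (SINAD − 1.76)/6.02 = (64.10 − 1.76)/6.02 = 10.3555 bits.
Shortfall = 12 − 10.3555 = 1.6445 bits.

1.64 bits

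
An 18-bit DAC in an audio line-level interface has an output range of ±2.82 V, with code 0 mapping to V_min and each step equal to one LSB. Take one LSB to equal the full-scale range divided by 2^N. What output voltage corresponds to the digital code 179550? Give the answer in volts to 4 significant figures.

The full-scale span is 2.82 − (-2.82) = 5.64 V. LSB = 5.64 V / 2^18.
V_out = -2.82 + 179550 × (5.64/262144) V
      = -2.82 + 3.86300 = 1.04300 V.

1.043 V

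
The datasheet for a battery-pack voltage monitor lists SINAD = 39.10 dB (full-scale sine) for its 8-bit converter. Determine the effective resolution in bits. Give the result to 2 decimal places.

ENOB = (SINAD − 1.76) / 6.02 = (39.10 − 1.76) / 6.02 = 37.34 / 6.02 = 6.2027.

6.20 bits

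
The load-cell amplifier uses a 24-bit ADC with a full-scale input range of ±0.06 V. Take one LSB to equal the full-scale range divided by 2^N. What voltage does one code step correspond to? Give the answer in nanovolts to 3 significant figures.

7.15 nV

The full-scale span is 0.06 − (-0.06) = 0.12 V.
2^24 = 16777216 levels.
LSB = 0.12 V ÷ 2^24 = 0.12/16777216 V = 7.15 nV.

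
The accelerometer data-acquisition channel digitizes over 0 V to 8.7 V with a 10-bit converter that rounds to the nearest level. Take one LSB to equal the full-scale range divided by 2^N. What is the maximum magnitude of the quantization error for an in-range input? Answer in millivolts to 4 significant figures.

V_FS = 8.7 V.
LSB = 8.7 V ÷ 2^10 = 8.7/1024 V = 8.49609 mV.
A rounding quantizer has |error| ≤ LSB/2 = 4.248 mV.

4.248 mV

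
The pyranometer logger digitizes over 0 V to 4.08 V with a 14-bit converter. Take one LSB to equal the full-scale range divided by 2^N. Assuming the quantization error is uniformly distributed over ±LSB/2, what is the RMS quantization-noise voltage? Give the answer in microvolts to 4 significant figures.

Full-scale range = 4.08 V.
LSB = 4.08 V ÷ 2^14 = 4.08/16384 V = 249.023 µV.
For a uniform distribution on [−LSB/2, +LSB/2], V_rms = LSB/√12 = 249.023 µV/3.4641 = 71.89 µV.

71.89 µV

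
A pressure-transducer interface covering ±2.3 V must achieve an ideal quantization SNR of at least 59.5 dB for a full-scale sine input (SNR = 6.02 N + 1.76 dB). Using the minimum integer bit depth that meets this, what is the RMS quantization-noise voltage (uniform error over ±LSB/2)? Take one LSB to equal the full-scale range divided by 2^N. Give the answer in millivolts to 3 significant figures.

Full-scale range = 2.3 V − (-2.3 V) = 4.6 V.
N ≥ (59.5 − 1.76)/6.02 = 9.591 → N_min = 10.
LSB = 4.6 V / 2^10 = 4.4922 mV.
RMS noise = LSB/√12 = 1.30 mV.

1.30 mV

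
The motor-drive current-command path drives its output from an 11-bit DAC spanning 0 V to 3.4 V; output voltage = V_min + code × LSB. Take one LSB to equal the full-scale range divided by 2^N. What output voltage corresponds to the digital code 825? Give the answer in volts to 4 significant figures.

Span = 3.4 V. LSB = 3.4 V / 2^11.
V_out = V_min + code × LSB = 0 V + 825 × 3.4 V / 2048
      = 0 V + 1.36963 V = 1.36963 V.

1.370 V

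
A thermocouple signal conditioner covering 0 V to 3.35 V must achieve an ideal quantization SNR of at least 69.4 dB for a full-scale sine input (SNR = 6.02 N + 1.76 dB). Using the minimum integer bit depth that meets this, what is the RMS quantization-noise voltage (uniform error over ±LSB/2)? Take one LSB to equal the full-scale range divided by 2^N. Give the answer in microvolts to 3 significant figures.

V_FS = 3.35 V.
Solving 6.02 N ≥ 69.4 − 1.76: N ≥ 11.236. Round up → N = 12.
LSB = 3.35 V / 2^12 = 0.81787 mV.
V_rms = LSB/√12 = 236 µV.

236 µV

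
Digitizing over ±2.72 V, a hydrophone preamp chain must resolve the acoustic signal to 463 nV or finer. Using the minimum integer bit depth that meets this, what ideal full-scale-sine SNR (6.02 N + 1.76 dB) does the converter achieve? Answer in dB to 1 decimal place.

Span: 2.72 V − (-2.72 V) = 5.44 V.
Levels needed ≥ 5.44/463 nV = 1.175e7. 2^24 = 16777216 suffices, so N_min = 24.
6.02(24) + 1.76 = 146.24 dB.

146.2 dB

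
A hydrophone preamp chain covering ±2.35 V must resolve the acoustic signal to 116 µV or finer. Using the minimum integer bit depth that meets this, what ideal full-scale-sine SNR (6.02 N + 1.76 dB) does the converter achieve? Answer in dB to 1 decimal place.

Range = 2.35 − (-2.35) = 4.7 V.
4.7 V / 116 µV = 40520. Since 2^15 = 32768 and 2^16 = 65536, N = 16.
Ideal SNR at N = 16: 6.02·16 + 1.76 = 98.1 dB.

98.1 dB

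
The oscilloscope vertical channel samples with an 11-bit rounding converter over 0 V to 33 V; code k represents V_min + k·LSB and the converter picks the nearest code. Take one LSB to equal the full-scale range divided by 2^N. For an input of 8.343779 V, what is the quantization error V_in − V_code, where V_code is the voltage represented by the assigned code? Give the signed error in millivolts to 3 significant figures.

Span = 33 V. LSB = 33 V / 2^11 ≈ 16.11 mV.
(V_in − V_min)/LSB = (8.343779 − (0)) × 2048/33 = 517.8200 → nearest code k = 518.
V_code = V_min + k × range/2^11 = 0 + 518 × 33/2048 = 8.346679688 V.
Error = V_in − V_code = 8.343779 − (8.346679688) = −2.90 mV.

−2.90 mV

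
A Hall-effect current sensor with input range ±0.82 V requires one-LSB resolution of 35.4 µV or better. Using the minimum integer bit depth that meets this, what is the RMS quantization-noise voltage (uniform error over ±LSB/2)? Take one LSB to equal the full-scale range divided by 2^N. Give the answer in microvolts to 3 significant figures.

7.22 µV

Range = 0.82 − (-0.82) = 1.64 V.
Levels needed ≥ 1.64/35.4 µV = 46330. 2^16 = 65536 suffices, so N_min = 16.
One LSB is 1.64 V / 65536 = 25.024 µV.
σ_q = LSB/√12 = 25.024 µV/3.4641 = 7.22 µV.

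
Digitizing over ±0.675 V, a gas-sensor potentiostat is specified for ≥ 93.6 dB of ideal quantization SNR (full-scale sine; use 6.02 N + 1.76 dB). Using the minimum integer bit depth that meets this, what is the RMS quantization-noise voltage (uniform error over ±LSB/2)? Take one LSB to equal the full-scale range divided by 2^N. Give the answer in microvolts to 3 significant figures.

5.95 µV

Range = 0.675 − (-0.675) = 1.35 V.
N ≥ (93.6 − 1.76)/6.02 = 15.256 → N_min = 16.
One LSB is 1.35 V / 65536 = 20.599 µV.
V_rms = LSB/√12 = 5.95 µV.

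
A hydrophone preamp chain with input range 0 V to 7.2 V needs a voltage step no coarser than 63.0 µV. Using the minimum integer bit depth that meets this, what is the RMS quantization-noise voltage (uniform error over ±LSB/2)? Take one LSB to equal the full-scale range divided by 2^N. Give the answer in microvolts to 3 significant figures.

15.9 µV

V_FS = 7.2 V.
Required number of levels: 7.2/63.0 µV = 114290; smallest N with 2^N ≥ that is 17.
LSB = 7.2 V ÷ 2^17 = 7.2/131072 V = 54.932 µV.
RMS noise = LSB/√12 = 15.9 µV.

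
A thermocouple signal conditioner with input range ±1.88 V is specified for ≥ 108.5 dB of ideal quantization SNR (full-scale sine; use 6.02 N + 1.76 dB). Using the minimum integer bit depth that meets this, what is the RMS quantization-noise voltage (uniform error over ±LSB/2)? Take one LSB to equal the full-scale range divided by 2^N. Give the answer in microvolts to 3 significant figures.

4.14 µV

Full-scale range = 1.88 V − (-1.88 V) = 3.76 V.
6.02 N + 1.76 ≥ 108.5 gives N ≥ 17.731, so the minimum integer is 18.
One LSB is 3.76 V / 262144 = 14.343 µV.
V_rms = LSB/√12 = 4.14 µV.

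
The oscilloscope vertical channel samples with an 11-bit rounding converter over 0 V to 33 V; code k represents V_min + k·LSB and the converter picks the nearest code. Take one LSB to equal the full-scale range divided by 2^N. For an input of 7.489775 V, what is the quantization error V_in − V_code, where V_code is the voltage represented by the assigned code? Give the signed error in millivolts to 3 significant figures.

Span = 33 V. LSB = 33 V / 2^11 ≈ 16.11 mV.
(7.489775 − (0)) / LSB = 7.489775 × 2048/33 = 464.8200. Nearest integer: k = 465.
V_code = 0 + (465/2048) × 33 = 7.492675781 V.
V_in − V_code = 7.489775 − (7.492675781) = −2.90 mV.

−2.90 mV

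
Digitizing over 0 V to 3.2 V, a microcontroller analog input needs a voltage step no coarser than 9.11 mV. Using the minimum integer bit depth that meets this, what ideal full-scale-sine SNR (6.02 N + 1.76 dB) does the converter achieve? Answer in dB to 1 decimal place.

55.9 dB

V_FS = 3.2 V.
Required number of levels: 3.2/9.11 mV = 351.26; smallest N with 2^N ≥ that is 9.
SNR = 6.02 × 9 + 1.76 = 55.94 dB.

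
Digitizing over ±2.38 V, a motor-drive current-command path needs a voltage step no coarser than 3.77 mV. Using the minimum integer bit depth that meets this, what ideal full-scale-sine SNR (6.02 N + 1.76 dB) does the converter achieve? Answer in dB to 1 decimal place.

68.0 dB

The full-scale span is 2.38 − (-2.38) = 4.76 V.
Need 2^N ≥ 4.76 V / 3.77 mV = 1263 → N_min = 11.
SNR = 6.02 × 11 + 1.76 = 67.98 dB.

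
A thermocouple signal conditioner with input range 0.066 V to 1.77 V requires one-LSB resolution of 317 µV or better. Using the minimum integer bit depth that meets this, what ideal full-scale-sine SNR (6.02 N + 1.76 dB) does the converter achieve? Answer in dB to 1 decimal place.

Range = 1.77 − (0.066) = 1.704 V.
Need 2^N ≥ 1.704 V / 317 µV = 5375 → N_min = 13.
Ideal SNR at N = 13: 6.02·13 + 1.76 = 80.0 dB.

80.0 dB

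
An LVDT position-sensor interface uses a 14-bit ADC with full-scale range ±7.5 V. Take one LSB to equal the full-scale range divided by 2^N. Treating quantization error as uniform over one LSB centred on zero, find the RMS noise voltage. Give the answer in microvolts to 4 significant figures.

Span: 7.5 V − (-7.5 V) = 15 V.
LSB = 15 V / 2^14 = 0.915527 mV.
For a uniform distribution on [−LSB/2, +LSB/2], V_rms = LSB/√12 = 0.915527 mV/3.4641 = 264.3 µV.

264.3 µV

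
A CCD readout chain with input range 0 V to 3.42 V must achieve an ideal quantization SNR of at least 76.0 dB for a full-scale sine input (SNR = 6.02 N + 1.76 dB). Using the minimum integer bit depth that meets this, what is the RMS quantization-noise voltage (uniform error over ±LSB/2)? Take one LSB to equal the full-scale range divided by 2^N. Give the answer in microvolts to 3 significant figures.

Full-scale range = 3.42 V.
6.02 N + 1.76 ≥ 76.0 gives N ≥ 12.332, so the minimum integer is 13.
LSB = 3.42 V / 2^13 = 417.48 µV.
σ_q = LSB/√12 = 417.48 µV/3.4641 = 121 µV.

121 µV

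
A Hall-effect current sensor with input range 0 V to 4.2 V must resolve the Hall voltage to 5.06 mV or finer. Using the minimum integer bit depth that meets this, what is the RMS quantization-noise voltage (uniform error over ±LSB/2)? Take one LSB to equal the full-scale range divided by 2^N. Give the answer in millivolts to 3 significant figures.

Span = 4.2 V.
Need 2^N ≥ 4.2 V / 5.06 mV = 830.0 → N_min = 10.
One LSB is 4.2 V / 1024 = 4.1016 mV.
σ_q = LSB/√12 = 4.1016 mV/3.4641 = 1.18 mV.

1.18 mV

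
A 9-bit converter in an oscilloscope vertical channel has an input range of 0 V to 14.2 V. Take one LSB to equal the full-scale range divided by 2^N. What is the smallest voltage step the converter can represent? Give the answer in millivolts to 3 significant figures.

Span = 14.2 V.
There are 2^9 = 512 steps.
LSB = 14.2 V / 2^9 = 27.7 mV.

27.7 mV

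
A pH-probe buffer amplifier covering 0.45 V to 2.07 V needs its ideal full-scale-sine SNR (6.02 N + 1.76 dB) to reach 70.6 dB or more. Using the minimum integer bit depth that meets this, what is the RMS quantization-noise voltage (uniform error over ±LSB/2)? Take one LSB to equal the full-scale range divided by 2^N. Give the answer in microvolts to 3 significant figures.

Span: 2.07 V − (0.45 V) = 1.62 V.
N ≥ (70.6 − 1.76)/6.02 = 11.435 → N_min = 12.
LSB = 1.62 V / 2^12 = 395.51 µV.
RMS noise = LSB/√12 = 114 µV.

114 µV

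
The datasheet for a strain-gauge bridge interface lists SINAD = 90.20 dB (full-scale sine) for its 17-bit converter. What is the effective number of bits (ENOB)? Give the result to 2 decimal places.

14.69 bits

ENOB = (SINAD − 1.76) / 6.02 = (90.20 − 1.76) / 6.02 = 88.44 / 6.02 = 14.6910.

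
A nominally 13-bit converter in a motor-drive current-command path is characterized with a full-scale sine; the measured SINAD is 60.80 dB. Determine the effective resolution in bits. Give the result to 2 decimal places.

9.81 bits

ENOB = (SINAD − 1.76) / 6.02 = (60.80 − 1.76) / 6.02 = 59.04 / 6.02 = 9.8073.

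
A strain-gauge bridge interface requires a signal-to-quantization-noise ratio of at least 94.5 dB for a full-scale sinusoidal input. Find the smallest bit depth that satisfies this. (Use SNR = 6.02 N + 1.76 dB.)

Solving 6.02 N ≥ 94.5 − 1.76: N ≥ 15.405. Round up → N = 16.

16 bits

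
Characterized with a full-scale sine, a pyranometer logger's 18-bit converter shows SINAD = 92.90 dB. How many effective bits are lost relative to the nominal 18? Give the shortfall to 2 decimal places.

Effective bits = (92.90 − 1.76)/6.02 = 15.1395.
18 − 15.1395 = 2.86 bits below nominal.

2.86 bits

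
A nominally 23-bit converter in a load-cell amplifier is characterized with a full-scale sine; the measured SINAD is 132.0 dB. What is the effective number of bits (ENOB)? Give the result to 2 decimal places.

21.63 bits

ENOB = (SINAD − 1.76) / 6.02 = (132.0 − 1.76) / 6.02 = 130.24 / 6.02 = 21.6346.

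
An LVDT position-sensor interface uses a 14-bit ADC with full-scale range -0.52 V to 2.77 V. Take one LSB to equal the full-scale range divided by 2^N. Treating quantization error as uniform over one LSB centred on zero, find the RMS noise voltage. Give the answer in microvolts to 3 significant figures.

Full-scale range = 2.77 V − (-0.52 V) = 3.29 V.
Step size = 3.29/16384 V = 200.81 µV.
σ_q = LSB/√12 = 200.81 µV/3.4641 = 58.0 µV.

58.0 µV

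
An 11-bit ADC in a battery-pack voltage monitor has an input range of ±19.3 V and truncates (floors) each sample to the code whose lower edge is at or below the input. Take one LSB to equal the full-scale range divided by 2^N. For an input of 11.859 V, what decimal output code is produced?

The full-scale span is 19.3 − (-19.3) = 38.6 V. LSB = 38.6 V / 2^11 ≈ 18.85 mV.
code = ⌊(V_in − V_min)/LSB⌋ = ⌊(V_in − V_min) × 2^11 / range⌋
     = ⌊(11.859 − (-19.3)) × 2048 / 38.6⌋ = ⌊31.159 × 2048/38.6⌋
     = ⌊1653.203⌋ = 1653.

1653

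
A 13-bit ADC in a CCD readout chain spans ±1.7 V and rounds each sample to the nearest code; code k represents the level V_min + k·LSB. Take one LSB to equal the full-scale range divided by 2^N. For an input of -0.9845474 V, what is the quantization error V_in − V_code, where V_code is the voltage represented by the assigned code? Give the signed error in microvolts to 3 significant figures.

The full-scale span is 1.7 − (-1.7) = 3.4 V. LSB = 3.4 V / 2^13 ≈ 415.0 µV.
Position in LSBs: (-0.9845474 − (-1.7)) × 8192/3.4 = 1723.8199; rounding gives k = 1724.
Reconstructed level: -1.7 + 1724 × 3.4/8192 V = -0.9844726563 V.
e = -0.9845474 − (-0.9844726563) = −74.7 µV.

−74.7 µV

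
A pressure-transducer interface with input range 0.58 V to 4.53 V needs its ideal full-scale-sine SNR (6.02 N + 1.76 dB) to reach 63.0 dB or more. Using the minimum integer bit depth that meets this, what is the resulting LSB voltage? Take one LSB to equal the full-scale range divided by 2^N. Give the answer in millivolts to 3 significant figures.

Full-scale range = 4.53 V − (0.58 V) = 3.95 V.
Solving 6.02 N ≥ 63.0 − 1.76: N ≥ 10.173. Round up → N = 11.
LSB = 3.95 V ÷ 2^11 = 3.95/2048 V = 1.93 mV.

1.93 mV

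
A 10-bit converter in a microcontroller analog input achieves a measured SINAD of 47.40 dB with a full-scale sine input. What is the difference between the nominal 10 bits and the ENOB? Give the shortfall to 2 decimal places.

Effective bits = (47.40 − 1.76)/6.02 = 7.5814.
Lost resolution: 10 − 7.5814 = 2.4186 bits.

2.42 bits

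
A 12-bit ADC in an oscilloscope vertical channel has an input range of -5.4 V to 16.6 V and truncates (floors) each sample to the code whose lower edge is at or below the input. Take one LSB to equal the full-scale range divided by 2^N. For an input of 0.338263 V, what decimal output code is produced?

Range = 16.6 − (-5.4) = 22 V. LSB = 22 V / 2^12 ≈ 5.371 mV.
code = ⌊(V_in − V_min)/LSB⌋ = ⌊(V_in − V_min) × 2^12 / range⌋
     = ⌊(0.338263 − (-5.4)) × 4096 / 22⌋ = ⌊5.738263 × 4096/22⌋
     = ⌊1068.360⌋ = 1068.

1068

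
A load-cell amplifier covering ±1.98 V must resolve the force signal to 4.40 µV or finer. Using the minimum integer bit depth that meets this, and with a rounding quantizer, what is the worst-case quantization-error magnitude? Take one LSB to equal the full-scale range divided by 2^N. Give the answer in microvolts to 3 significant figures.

Span: 1.98 V − (-1.98 V) = 3.96 V.
3.96 V / 4.40 µV = 900000. Since 2^19 = 524288 and 2^20 = 1048576, N = 20.
LSB = 3.96 V ÷ 2^20 = 3.96/1048576 V = 3.7766 µV.
Max error for round-to-nearest is LSB/2 = 1.89 µV.

1.89 µV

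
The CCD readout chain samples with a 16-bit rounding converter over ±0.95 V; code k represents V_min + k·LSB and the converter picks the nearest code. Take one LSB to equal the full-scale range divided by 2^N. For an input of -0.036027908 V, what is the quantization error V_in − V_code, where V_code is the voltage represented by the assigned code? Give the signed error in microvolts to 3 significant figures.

Range = 0.95 − (-0.95) = 1.9 V. LSB = 1.9 V / 2^16 ≈ 28.99 µV.
(V_in − V_min)/LSB = (-0.036027908 − (-0.95)) × 65536/1.9 = 31525.3026 → nearest code k = 31525.
V_code = -0.95 + (31525/65536) × 1.9 = -0.036036682129 V.
V_in − V_code = -0.036027908 − (-0.036036682129) = +8.77 µV.

+8.77 µV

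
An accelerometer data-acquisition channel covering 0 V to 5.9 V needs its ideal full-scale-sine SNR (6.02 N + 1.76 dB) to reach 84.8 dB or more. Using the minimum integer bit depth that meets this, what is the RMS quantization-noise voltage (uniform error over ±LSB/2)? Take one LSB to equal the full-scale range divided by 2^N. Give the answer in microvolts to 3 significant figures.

Full-scale range = 5.9 V.
Solving 6.02 N ≥ 84.8 − 1.76: N ≥ 13.794. Round up → N = 14.
LSB = 5.9 V / 2^14 = 360.11 µV.
σ_q = LSB/√12 = 360.11 µV/3.4641 = 104 µV.

104 µV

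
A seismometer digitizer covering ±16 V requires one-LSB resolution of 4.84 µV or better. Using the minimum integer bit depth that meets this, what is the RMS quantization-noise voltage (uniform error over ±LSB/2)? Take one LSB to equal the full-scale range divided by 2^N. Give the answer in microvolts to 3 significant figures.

1.10 µV

Span: 16 V − (-16 V) = 32 V.
Required number of levels: 32/4.84 µV = 6.6116e6; smallest N with 2^N ≥ that is 23.
LSB = 32 V / 2^23 = 3.8147 µV.
V_rms = LSB/√12 = 1.10 µV.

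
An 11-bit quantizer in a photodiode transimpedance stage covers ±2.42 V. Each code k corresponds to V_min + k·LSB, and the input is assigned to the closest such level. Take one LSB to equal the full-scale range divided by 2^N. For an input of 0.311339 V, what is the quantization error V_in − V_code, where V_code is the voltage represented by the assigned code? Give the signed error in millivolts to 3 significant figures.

The full-scale span is 2.42 − (-2.42) = 4.84 V. LSB = 4.84 V / 2^11 ≈ 2.363 mV.
(0.311339 − (-2.42)) / LSB = 2.731339 × 2048/4.84 = 1155.7401. Nearest integer: k = 1156.
Reconstructed level: -2.42 + 1156 × 4.84/2048 V = 0.3119531250 V.
Error = V_in − V_code = 0.311339 − (0.3119531250) = −0.614 mV.

−0.614 mV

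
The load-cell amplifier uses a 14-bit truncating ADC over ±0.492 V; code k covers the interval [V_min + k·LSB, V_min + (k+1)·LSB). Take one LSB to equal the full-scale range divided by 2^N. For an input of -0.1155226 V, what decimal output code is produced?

Range = 0.492 − (-0.492) = 0.984 V. LSB = 0.984 V / 2^14 ≈ 60.06 µV.
code = ⌊(V_in − V_min)/LSB⌋ = ⌊(V_in − V_min) × 2^14 / range⌋
     = ⌊(-0.1155226 − (-0.492)) × 16384 / 0.984⌋ = ⌊0.3764774 × 16384/0.984⌋
     = ⌊6268.502⌋ = 6268.

6268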